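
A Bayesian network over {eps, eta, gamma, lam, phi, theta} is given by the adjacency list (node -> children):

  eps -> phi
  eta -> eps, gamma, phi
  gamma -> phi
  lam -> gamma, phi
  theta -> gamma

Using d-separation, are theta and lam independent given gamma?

There are 4 undirected paths between theta and lam; checking each against the conditioning set {gamma}:
Path 1: theta → gamma → phi ← lam
  gamma is a chain here and gamma is conditioned on, so the path is blocked at gamma.
Path 2: theta → gamma ← eta → phi ← lam
  phi is a collider here and neither phi nor any of its descendants is conditioned on, so the collider stays closed — the path is blocked at phi.
Path 3: theta → gamma ← eta → eps → phi ← lam
  phi is a collider here and neither phi nor any of its descendants is conditioned on, so the collider stays closed — the path is blocked at phi.
Path 4: theta → gamma ← lam
  gamma is a collider and gamma is conditioned on, which opens it — no node blocks this path, so it is active.
Because an active path exists, theta and lam are not d-separated.

No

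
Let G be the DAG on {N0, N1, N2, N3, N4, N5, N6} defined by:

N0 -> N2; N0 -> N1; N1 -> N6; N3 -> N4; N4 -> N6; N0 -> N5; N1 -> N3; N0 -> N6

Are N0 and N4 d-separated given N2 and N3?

Yes

4 paths connect N0 and N4; each must be blocked for d-separation to hold:
  1. N0 → N1 → N3 → N4 — N1:chain[open]; N3:chain[blocks] ⇒ blocked
  2. N0 → N1 → N6 ← N4 — N1:chain[open]; N6:collider[blocks] ⇒ blocked
  3. N0 → N6 ← N1 → N3 → N4 — N6:collider[blocks]; N1:fork[open]; N3:chain[blocks] ⇒ blocked
  4. N0 → N6 ← N4 — N6:collider[blocks] ⇒ blocked
Since every path is blocked, d-separation holds.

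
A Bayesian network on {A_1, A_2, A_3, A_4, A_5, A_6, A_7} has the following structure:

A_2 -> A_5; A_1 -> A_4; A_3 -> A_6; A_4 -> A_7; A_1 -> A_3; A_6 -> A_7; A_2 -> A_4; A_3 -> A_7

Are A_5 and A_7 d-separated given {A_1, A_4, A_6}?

3 paths connect A_5 and A_7; each must be blocked for d-separation to hold:
Path 1: A_5 ← A_2 → A_4 → A_7
  A_4 is a chain here and A_4 is conditioned on, so the path is blocked at A_4.
Path 2: A_5 ← A_2 → A_4 ← A_1 → A_3 → A_7
  A_1 is a fork here and A_1 is conditioned on, so the path is blocked at A_1.
Path 3: A_5 ← A_2 → A_4 ← A_1 → A_3 → A_6 → A_7
  A_1 is a fork here and A_1 is conditioned on, so the path is blocked at A_1.
Since every path is blocked, d-separation holds.

Yes — A_5 and A_7 are d-separated given {A_1, A_4, A_6}.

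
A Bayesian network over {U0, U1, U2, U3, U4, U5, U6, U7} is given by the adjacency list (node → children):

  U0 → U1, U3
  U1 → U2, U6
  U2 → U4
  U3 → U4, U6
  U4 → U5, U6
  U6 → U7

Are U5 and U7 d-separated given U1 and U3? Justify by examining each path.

No

We examine all 5 paths between U5 and U7:
  1. U5 ← U4 ← U3 ← U0 → U1 → U6 → U7 — U4:chain[open]; U3:chain[blocks]; U0:fork[open]; U1:chain[blocks]; U6:chain[open] ⇒ blocked
  2. U5 ← U4 ← U3 → U6 → U7 — U4:chain[open]; U3:fork[blocks]; U6:chain[open] ⇒ blocked
  3. U5 ← U4 → U6 → U7 — U4:fork[open]; U6:chain[open] ⇒ active
  4. U5 ← U4 ← U2 ← U1 ← U0 → U3 → U6 → U7 — U4:chain[open]; U2:chain[open]; U1:chain[blocks]; U0:fork[open]; U3:chain[blocks]; U6:chain[open] ⇒ blocked
  5. U5 ← U4 ← U2 ← U1 → U6 → U7 — U4:chain[open]; U2:chain[open]; U1:fork[blocks]; U6:chain[open] ⇒ blocked
Because an active path exists, U5 and U7 are not d-separated.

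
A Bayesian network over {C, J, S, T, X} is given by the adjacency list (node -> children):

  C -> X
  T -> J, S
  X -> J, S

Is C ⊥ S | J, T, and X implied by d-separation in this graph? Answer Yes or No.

Yes — C and S are d-separated given {J, T, X}.

There are 2 undirected paths between C and S; checking each against the conditioning set {J, T, X}:
Path 1: C → X → J ← T → S
  X is a chain here and X is conditioned on, so the path is blocked at X.
Path 2: C → X → S
  X is a chain here and X is conditioned on, so the path is blocked at X.
All paths are blocked; C ⊥ S | {J, T, X} holds.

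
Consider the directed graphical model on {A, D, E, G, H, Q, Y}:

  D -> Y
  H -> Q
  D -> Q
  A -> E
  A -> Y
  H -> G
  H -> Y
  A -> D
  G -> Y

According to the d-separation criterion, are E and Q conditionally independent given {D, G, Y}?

6 paths connect E and Q; each must be blocked for d-separation to hold:
Path 1: E ← A → D → Q
  D is a chain here and D is conditioned on, so the path is blocked at D.
Path 2: E ← A → D → Y ← G ← H → Q
  D is a chain here and D is conditioned on, so the path is blocked at D.
Path 3: E ← A → D → Y ← H → Q
  D is a chain here and D is conditioned on, so the path is blocked at D.
Path 4: E ← A → Y ← D → Q
  D is a fork here and D is conditioned on, so the path is blocked at D.
Path 5: E ← A → Y ← G ← H → Q
  G is a chain here and G is conditioned on, so the path is blocked at G.
Path 6: E ← A → Y ← H → Q
  A is a fork and A is not conditioned on; Y is a collider and Y is conditioned on, which opens it; H is a fork and H is not conditioned on — no node blocks this path, so it is active.
Since the path E ← A → Y ← H → Q is active, E and Q are not d-separated given {D, G, Y}.

No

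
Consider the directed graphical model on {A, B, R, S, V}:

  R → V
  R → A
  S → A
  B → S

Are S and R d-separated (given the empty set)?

Only one path connects S and R:
Path 1: S → A ← R
  A is a collider here and neither A nor any of its descendants is conditioned on, so the collider stays closed — the path is blocked at A.
Since every path is blocked, d-separation holds.

Yes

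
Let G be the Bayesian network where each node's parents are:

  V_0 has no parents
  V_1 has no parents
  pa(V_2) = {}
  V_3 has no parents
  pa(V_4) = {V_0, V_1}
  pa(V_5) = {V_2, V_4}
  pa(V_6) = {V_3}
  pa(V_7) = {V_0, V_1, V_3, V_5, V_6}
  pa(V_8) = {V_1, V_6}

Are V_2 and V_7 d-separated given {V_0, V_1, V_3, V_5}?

We examine all 5 paths between V_2 and V_7:
Path 1: V_2 → V_5 ← V_4 ← V_1 → V_7
  V_1 is a fork here and V_1 is conditioned on, so the path is blocked at V_1.
Path 2: V_2 → V_5 ← V_4 ← V_1 → V_8 ← V_6 ← V_3 → V_7
  V_1 is a fork here and V_1 is conditioned on, so the path is blocked at V_1.
Path 3: V_2 → V_5 ← V_4 ← V_1 → V_8 ← V_6 → V_7
  V_1 is a fork here and V_1 is conditioned on, so the path is blocked at V_1.
Path 4: V_2 → V_5 ← V_4 ← V_0 → V_7
  V_0 is a fork here and V_0 is conditioned on, so the path is blocked at V_0.
Path 5: V_2 → V_5 → V_7
  V_5 is a chain here and V_5 is conditioned on, so the path is blocked at V_5.
Since every path is blocked, d-separation holds.

Yes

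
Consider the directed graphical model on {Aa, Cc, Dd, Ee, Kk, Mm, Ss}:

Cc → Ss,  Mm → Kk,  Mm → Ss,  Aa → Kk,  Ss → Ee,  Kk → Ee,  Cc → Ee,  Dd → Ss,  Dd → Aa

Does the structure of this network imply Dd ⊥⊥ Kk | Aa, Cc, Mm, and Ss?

4 paths connect Dd and Kk; each must be blocked for d-separation to hold:
Path 1: Dd → Aa → Kk
  Aa is a chain here and Aa is conditioned on, so the path is blocked at Aa.
Path 2: Dd → Ss ← Cc → Ee ← Kk
  Cc is a fork here and Cc is conditioned on, so the path is blocked at Cc.
Path 3: Dd → Ss ← Mm → Kk
  Mm is a fork here and Mm is conditioned on, so the path is blocked at Mm.
Path 4: Dd → Ss → Ee ← Kk
  Ss is a chain here and Ss is conditioned on, so the path is blocked at Ss.
Since every path is blocked, d-separation holds.

Yes — Dd and Kk are d-separated given {Aa, Cc, Mm, Ss}.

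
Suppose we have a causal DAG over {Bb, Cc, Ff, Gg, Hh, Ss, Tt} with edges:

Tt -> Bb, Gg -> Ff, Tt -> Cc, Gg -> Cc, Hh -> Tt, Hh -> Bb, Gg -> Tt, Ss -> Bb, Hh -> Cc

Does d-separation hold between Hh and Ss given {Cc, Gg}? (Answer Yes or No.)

We examine all 4 paths between Hh and Ss:
  1. Hh → Cc ← Gg → Tt → Bb ← Ss — Cc:collider[open]; Gg:fork[blocks]; Tt:chain[open]; Bb:collider[blocks] ⇒ blocked
  2. Hh → Cc ← Tt → Bb ← Ss — Cc:collider[open]; Tt:fork[open]; Bb:collider[blocks] ⇒ blocked
  3. Hh → Tt → Bb ← Ss — Tt:chain[open]; Bb:collider[blocks] ⇒ blocked
  4. Hh → Bb ← Ss — Bb:collider[blocks] ⇒ blocked
Since every path is blocked, d-separation holds.

Yes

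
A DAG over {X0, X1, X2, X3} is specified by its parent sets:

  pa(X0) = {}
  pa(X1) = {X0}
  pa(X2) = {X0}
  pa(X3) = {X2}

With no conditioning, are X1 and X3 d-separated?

No — X1 and X3 are not d-separated given ∅.

There is one path between X1 and X3:
Path 1: X1 ← X0 → X2 → X3
  X0 is a fork and X0 is not conditioned on; X2 is a chain and X2 is not conditioned on — no node blocks this path, so it is active.
At least one path is unblocked, so d-separation fails.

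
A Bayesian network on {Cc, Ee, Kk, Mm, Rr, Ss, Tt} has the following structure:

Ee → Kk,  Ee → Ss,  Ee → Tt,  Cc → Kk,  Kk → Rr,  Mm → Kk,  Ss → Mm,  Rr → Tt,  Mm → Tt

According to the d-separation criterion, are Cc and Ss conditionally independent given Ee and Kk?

No

We examine all 6 paths between Cc and Ss:
  1. Cc → Kk ← Mm → Tt ← Ee → Ss — Kk:collider[open]; Mm:fork[open]; Tt:collider[blocks]; Ee:fork[blocks] ⇒ blocked
  2. Cc → Kk ← Mm ← Ss — Kk:collider[open]; Mm:chain[open] ⇒ active
  3. Cc → Kk ← Ee → Tt ← Mm ← Ss — Kk:collider[open]; Ee:fork[blocks]; Tt:collider[blocks]; Mm:chain[open] ⇒ blocked
  4. Cc → Kk ← Ee → Ss — Kk:collider[open]; Ee:fork[blocks] ⇒ blocked
  5. Cc → Kk → Rr → Tt ← Mm ← Ss — Kk:chain[blocks]; Rr:chain[open]; Tt:collider[blocks]; Mm:chain[open] ⇒ blocked
  6. Cc → Kk → Rr → Tt ← Ee → Ss — Kk:chain[blocks]; Rr:chain[open]; Tt:collider[blocks]; Ee:fork[blocks] ⇒ blocked
At least one path is unblocked, so d-separation fails.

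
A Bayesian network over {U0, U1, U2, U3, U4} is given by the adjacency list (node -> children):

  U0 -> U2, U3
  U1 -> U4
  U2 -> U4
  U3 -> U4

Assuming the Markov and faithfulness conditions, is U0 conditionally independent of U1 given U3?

There are 2 undirected paths between U0 and U1; checking each against the conditioning set {U3}:
Path 1: U0 → U2 → U4 ← U1
  U4 is a collider here and neither U4 nor any of its descendants is conditioned on, so the collider stays closed — the path is blocked at U4.
Path 2: U0 → U3 → U4 ← U1
  U3 is a chain here and U3 is conditioned on, so the path is blocked at U3.
Since every path is blocked, d-separation holds.

Yes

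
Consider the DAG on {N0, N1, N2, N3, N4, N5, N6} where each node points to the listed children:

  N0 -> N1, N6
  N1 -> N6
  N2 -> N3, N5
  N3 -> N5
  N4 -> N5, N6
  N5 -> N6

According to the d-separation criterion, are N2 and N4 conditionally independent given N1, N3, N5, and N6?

We examine all 4 paths between N2 and N4:
Path 1: N2 → N5 → N6 ← N4
  N5 is a chain here and N5 is conditioned on, so the path is blocked at N5.
Path 2: N2 → N5 ← N4
  N5 is a collider and N5 is conditioned on, which opens it — no node blocks this path, so it is active.
Path 3: N2 → N3 → N5 → N6 ← N4
  N3 is a chain here and N3 is conditioned on, so the path is blocked at N3.
Path 4: N2 → N3 → N5 ← N4
  N3 is a chain here and N3 is conditioned on, so the path is blocked at N3.
Since the path N2 → N5 ← N4 is active, N2 and N4 are not d-separated given {N1, N3, N5, N6}.

No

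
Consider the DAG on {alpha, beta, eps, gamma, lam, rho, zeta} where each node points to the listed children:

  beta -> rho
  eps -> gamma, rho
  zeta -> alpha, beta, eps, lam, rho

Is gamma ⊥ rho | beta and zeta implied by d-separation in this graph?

There are 3 undirected paths between gamma and rho; checking each against the conditioning set {beta, zeta}:
Path 1: gamma ← eps → rho
  eps is a fork and eps is not conditioned on — no node blocks this path, so it is active.
Path 2: gamma ← eps ← zeta → rho
  zeta is a fork here and zeta is conditioned on, so the path is blocked at zeta.
Path 3: gamma ← eps ← zeta → beta → rho
  zeta is a fork here and zeta is conditioned on, so the path is blocked at zeta.
Because an active path exists, gamma and rho are not d-separated.

No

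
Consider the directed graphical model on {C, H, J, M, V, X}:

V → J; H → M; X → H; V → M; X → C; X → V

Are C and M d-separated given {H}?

No — C and M are not d-separated given {H}.

Enumerating the 2 paths from C to M and testing each for blocking by {H}:
Path 1: C ← X → V → M
  X is a fork and X is not conditioned on; V is a chain and V is not conditioned on — no node blocks this path, so it is active.
Path 2: C ← X → H → M
  H is a chain here and H is conditioned on, so the path is blocked at H.
At least one path is unblocked, so d-separation fails.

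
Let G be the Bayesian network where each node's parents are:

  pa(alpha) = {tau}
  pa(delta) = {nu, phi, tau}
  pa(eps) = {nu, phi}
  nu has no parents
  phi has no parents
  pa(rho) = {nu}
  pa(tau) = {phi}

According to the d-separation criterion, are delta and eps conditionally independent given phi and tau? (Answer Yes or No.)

No

3 paths connect delta and eps; each must be blocked for d-separation to hold:
Path 1: delta ← tau ← phi → eps
  tau is a chain here and tau is conditioned on, so the path is blocked at tau.
Path 2: delta ← phi → eps
  phi is a fork here and phi is conditioned on, so the path is blocked at phi.
Path 3: delta ← nu → eps
  nu is a fork and nu is not conditioned on — no node blocks this path, so it is active.
Because an active path exists, delta and eps are not d-separated.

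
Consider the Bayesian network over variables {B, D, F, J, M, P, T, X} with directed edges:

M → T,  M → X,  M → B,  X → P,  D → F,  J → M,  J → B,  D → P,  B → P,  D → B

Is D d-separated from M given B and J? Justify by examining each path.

No

There are 6 undirected paths between D and M; checking each against the conditioning set {B, J}:
Path 1: D → P ← X ← M
  P is a collider here and neither P nor any of its descendants is conditioned on, so the collider stays closed — the path is blocked at P.
Path 2: D → P ← B ← M
  P is a collider here and neither P nor any of its descendants is conditioned on, so the collider stays closed — the path is blocked at P.
Path 3: D → P ← B ← J → M
  P is a collider here and neither P nor any of its descendants is conditioned on, so the collider stays closed — the path is blocked at P.
Path 4: D → B → P ← X ← M
  B is a chain here and B is conditioned on, so the path is blocked at B.
Path 5: D → B ← M
  B is a collider and B is conditioned on, which opens it — no node blocks this path, so it is active.
Path 6: D → B ← J → M
  J is a fork here and J is conditioned on, so the path is blocked at J.
At least one path is unblocked, so d-separation fails.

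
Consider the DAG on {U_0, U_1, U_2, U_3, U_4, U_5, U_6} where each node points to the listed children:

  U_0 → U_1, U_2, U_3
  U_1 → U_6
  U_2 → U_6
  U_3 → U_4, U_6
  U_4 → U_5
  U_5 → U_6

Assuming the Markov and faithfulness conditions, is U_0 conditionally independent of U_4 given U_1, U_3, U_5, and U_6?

Yes — U_0 and U_4 are d-separated given {U_1, U_3, U_5, U_6}.

Enumerating the 6 paths from U_0 to U_4 and testing each for blocking by {U_1, U_3, U_5, U_6}:
Path 1: U_0 → U_1 → U_6 ← U_5 ← U_4
  U_1 is a chain here and U_1 is conditioned on, so the path is blocked at U_1.
Path 2: U_0 → U_1 → U_6 ← U_3 → U_4
  U_1 is a chain here and U_1 is conditioned on, so the path is blocked at U_1.
Path 3: U_0 → U_2 → U_6 ← U_5 ← U_4
  U_5 is a chain here and U_5 is conditioned on, so the path is blocked at U_5.
Path 4: U_0 → U_2 → U_6 ← U_3 → U_4
  U_3 is a fork here and U_3 is conditioned on, so the path is blocked at U_3.
Path 5: U_0 → U_3 → U_6 ← U_5 ← U_4
  U_3 is a chain here and U_3 is conditioned on, so the path is blocked at U_3.
Path 6: U_0 → U_3 → U_4
  U_3 is a chain here and U_3 is conditioned on, so the path is blocked at U_3.
Since every path is blocked, d-separation holds.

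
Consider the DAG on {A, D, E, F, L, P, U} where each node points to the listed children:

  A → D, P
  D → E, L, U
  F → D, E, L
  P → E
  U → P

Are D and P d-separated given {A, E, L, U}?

No

We examine all 5 paths between D and P:
Path 1: D ← F → E ← P
  F is a fork and F is not conditioned on; E is a collider and E is conditioned on, which opens it — no node blocks this path, so it is active.
Path 2: D ← A → P
  A is a fork here and A is conditioned on, so the path is blocked at A.
Path 3: D → U → P
  U is a chain here and U is conditioned on, so the path is blocked at U.
Path 4: D → L ← F → E ← P
  L is a collider and L is conditioned on, which opens it; F is a fork and F is not conditioned on; E is a collider and E is conditioned on, which opens it — no node blocks this path, so it is active.
Path 5: D → E ← P
  E is a collider and E is conditioned on, which opens it — no node blocks this path, so it is active.
At least one path is unblocked, so d-separation fails.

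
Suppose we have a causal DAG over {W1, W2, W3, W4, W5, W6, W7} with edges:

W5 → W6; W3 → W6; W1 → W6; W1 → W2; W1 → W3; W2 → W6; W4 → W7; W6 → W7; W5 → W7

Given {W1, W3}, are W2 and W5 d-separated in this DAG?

6 paths connect W2 and W5; each must be blocked for d-separation to hold:
Path 1: W2 → W6 → W7 ← W5
  W7 is a collider here and neither W7 nor any of its descendants is conditioned on, so the collider stays closed — the path is blocked at W7.
Path 2: W2 → W6 ← W5
  W6 is a collider here and neither W6 nor any of its descendants is conditioned on, so the collider stays closed — the path is blocked at W6.
Path 3: W2 ← W1 → W6 → W7 ← W5
  W1 is a fork here and W1 is conditioned on, so the path is blocked at W1.
Path 4: W2 ← W1 → W6 ← W5
  W1 is a fork here and W1 is conditioned on, so the path is blocked at W1.
Path 5: W2 ← W1 → W3 → W6 → W7 ← W5
  W1 is a fork here and W1 is conditioned on, so the path is blocked at W1.
Path 6: W2 ← W1 → W3 → W6 ← W5
  W1 is a fork here and W1 is conditioned on, so the path is blocked at W1.
Every path is blocked, so W2 and W5 are d-separated given {W1, W3}.

Yes — W2 and W5 are d-separated given {W1, W3}.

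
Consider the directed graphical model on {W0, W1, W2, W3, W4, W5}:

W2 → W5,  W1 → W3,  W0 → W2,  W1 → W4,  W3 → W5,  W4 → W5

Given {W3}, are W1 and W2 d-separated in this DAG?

Yes — W1 and W2 are d-separated given {W3}.

2 paths connect W1 and W2; each must be blocked for d-separation to hold:
Path 1: W1 → W3 → W5 ← W2
  W3 is a chain here and W3 is conditioned on, so the path is blocked at W3.
Path 2: W1 → W4 → W5 ← W2
  W5 is a collider here and neither W5 nor any of its descendants is conditioned on, so the collider stays closed — the path is blocked at W5.
Since every path is blocked, d-separation holds.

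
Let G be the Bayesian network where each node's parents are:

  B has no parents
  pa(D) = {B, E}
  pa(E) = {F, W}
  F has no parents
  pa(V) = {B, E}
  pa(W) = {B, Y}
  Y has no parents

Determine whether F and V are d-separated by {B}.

No — F and V are not d-separated given {B}.

We examine all 3 paths between F and V:
Path 1: F → E ← W ← B → V
  E is a collider here and neither E nor any of its descendants is conditioned on, so the collider stays closed — the path is blocked at E.
Path 2: F → E → D ← B → V
  D is a collider here and neither D nor any of its descendants is conditioned on, so the collider stays closed — the path is blocked at D.
Path 3: F → E → V
  E is a chain and E is not conditioned on — no node blocks this path, so it is active.
Because an active path exists, F and V are not d-separated.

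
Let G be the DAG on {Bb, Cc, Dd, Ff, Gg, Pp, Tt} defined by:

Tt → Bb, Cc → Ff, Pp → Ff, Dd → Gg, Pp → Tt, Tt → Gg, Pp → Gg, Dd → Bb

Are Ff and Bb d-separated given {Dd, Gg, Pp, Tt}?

We examine all 4 paths between Ff and Bb:
Path 1: Ff ← Pp → Gg ← Dd → Bb
  Pp is a fork here and Pp is conditioned on, so the path is blocked at Pp.
Path 2: Ff ← Pp → Gg ← Tt → Bb
  Pp is a fork here and Pp is conditioned on, so the path is blocked at Pp.
Path 3: Ff ← Pp → Tt → Gg ← Dd → Bb
  Pp is a fork here and Pp is conditioned on, so the path is blocked at Pp.
Path 4: Ff ← Pp → Tt → Bb
  Pp is a fork here and Pp is conditioned on, so the path is blocked at Pp.
All paths are blocked; Ff ⊥ Bb | {Dd, Gg, Pp, Tt} holds.

Yes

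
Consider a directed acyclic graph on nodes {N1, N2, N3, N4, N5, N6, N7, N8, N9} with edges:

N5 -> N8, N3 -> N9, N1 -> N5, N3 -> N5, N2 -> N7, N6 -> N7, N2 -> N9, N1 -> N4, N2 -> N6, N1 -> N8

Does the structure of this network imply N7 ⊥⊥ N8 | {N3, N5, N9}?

Yes — N7 and N8 are d-separated given {N3, N5, N9}.

We examine all 4 paths between N7 and N8:
  1. N7 ← N6 ← N2 → N9 ← N3 → N5 ← N1 → N8 — N6:chain[open]; N2:fork[open]; N9:collider[open]; N3:fork[blocks]; N5:collider[open]; N1:fork[open] ⇒ blocked
  2. N7 ← N6 ← N2 → N9 ← N3 → N5 → N8 — N6:chain[open]; N2:fork[open]; N9:collider[open]; N3:fork[blocks]; N5:chain[blocks] ⇒ blocked
  3. N7 ← N2 → N9 ← N3 → N5 ← N1 → N8 — N2:fork[open]; N9:collider[open]; N3:fork[blocks]; N5:collider[open]; N1:fork[open] ⇒ blocked
  4. N7 ← N2 → N9 ← N3 → N5 → N8 — N2:fork[open]; N9:collider[open]; N3:fork[blocks]; N5:chain[blocks] ⇒ blocked
Every path is blocked, so N7 and N8 are d-separated given {N3, N5, N9}.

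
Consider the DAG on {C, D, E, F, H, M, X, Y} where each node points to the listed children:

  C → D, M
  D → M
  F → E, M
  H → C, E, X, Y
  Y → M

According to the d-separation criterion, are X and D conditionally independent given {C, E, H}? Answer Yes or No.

We examine all 6 paths between X and D:
Path 1: X ← H → Y → M ← D
  H is a fork here and H is conditioned on, so the path is blocked at H.
Path 2: X ← H → Y → M ← C → D
  H is a fork here and H is conditioned on, so the path is blocked at H.
Path 3: X ← H → C → D
  H is a fork here and H is conditioned on, so the path is blocked at H.
Path 4: X ← H → C → M ← D
  H is a fork here and H is conditioned on, so the path is blocked at H.
Path 5: X ← H → E ← F → M ← D
  H is a fork here and H is conditioned on, so the path is blocked at H.
Path 6: X ← H → E ← F → M ← C → D
  H is a fork here and H is conditioned on, so the path is blocked at H.
All paths are blocked; X ⊥ D | {C, E, H} holds.

Yes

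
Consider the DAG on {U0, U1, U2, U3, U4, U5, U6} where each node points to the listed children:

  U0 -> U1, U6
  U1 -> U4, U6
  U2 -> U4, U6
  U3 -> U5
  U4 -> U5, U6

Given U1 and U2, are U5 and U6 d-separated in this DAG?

We examine all 4 paths between U5 and U6:
Path 1: U5 ← U4 ← U2 → U6
  U2 is a fork here and U2 is conditioned on, so the path is blocked at U2.
Path 2: U5 ← U4 → U6
  U4 is a fork and U4 is not conditioned on — no node blocks this path, so it is active.
Path 3: U5 ← U4 ← U1 ← U0 → U6
  U1 is a chain here and U1 is conditioned on, so the path is blocked at U1.
Path 4: U5 ← U4 ← U1 → U6
  U1 is a fork here and U1 is conditioned on, so the path is blocked at U1.
At least one path is unblocked, so d-separation fails.

No — U5 and U6 are not d-separated given {U1, U2}.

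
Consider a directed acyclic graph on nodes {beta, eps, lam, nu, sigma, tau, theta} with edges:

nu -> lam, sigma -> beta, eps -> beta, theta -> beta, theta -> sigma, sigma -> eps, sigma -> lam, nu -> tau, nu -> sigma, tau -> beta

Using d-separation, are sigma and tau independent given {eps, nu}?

Yes

Enumerating the 5 paths from sigma to tau and testing each for blocking by {eps, nu}:
  1. sigma → lam ← nu → tau — lam:collider[blocks]; nu:fork[blocks] ⇒ blocked
  2. sigma → beta ← tau — beta:collider[blocks] ⇒ blocked
  3. sigma ← theta → beta ← tau — theta:fork[open]; beta:collider[blocks] ⇒ blocked
  4. sigma ← nu → tau — nu:fork[blocks] ⇒ blocked
  5. sigma → eps → beta ← tau — eps:chain[blocks]; beta:collider[blocks] ⇒ blocked
Every path is blocked, so sigma and tau are d-separated given {eps, nu}.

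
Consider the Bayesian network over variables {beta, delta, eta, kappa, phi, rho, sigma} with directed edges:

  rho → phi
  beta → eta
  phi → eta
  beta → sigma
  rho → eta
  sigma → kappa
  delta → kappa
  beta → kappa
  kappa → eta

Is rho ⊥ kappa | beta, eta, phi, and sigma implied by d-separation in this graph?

No

There are 6 undirected paths between rho and kappa; checking each against the conditioning set {beta, eta, phi, sigma}:
Path 1: rho → eta ← beta → kappa
  beta is a fork here and beta is conditioned on, so the path is blocked at beta.
Path 2: rho → eta ← beta → sigma → kappa
  beta is a fork here and beta is conditioned on, so the path is blocked at beta.
Path 3: rho → eta ← kappa
  eta is a collider and eta is conditioned on, which opens it — no node blocks this path, so it is active.
Path 4: rho → phi → eta ← beta → kappa
  phi is a chain here and phi is conditioned on, so the path is blocked at phi.
Path 5: rho → phi → eta ← beta → sigma → kappa
  phi is a chain here and phi is conditioned on, so the path is blocked at phi.
Path 6: rho → phi → eta ← kappa
  phi is a chain here and phi is conditioned on, so the path is blocked at phi.
Since the path rho → eta ← kappa is active, rho and kappa are not d-separated given {beta, eta, phi, sigma}.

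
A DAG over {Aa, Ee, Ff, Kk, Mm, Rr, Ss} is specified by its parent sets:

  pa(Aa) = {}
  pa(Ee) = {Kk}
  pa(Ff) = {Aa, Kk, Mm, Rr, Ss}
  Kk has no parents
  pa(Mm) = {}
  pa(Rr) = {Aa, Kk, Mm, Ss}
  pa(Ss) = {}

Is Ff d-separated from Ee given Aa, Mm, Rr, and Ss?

No — Ff and Ee are not d-separated given {Aa, Mm, Rr, Ss}.

5 paths connect Ff and Ee; each must be blocked for d-separation to hold:
  1. Ff ← Aa → Rr ← Kk → Ee — Aa:fork[blocks]; Rr:collider[open]; Kk:fork[open] ⇒ blocked
  2. Ff ← Rr ← Kk → Ee — Rr:chain[blocks]; Kk:fork[open] ⇒ blocked
  3. Ff ← Ss → Rr ← Kk → Ee — Ss:fork[blocks]; Rr:collider[open]; Kk:fork[open] ⇒ blocked
  4. Ff ← Kk → Ee — Kk:fork[open] ⇒ active
  5. Ff ← Mm → Rr ← Kk → Ee — Mm:fork[blocks]; Rr:collider[open]; Kk:fork[open] ⇒ blocked
Because an active path exists, Ff and Ee are not d-separated.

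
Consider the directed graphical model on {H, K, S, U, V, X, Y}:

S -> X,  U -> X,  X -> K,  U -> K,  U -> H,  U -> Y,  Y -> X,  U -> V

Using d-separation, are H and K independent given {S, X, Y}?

Enumerating the 3 paths from H to K and testing each for blocking by {S, X, Y}:
Path 1: H ← U → X → K
  X is a chain here and X is conditioned on, so the path is blocked at X.
Path 2: H ← U → K
  U is a fork and U is not conditioned on — no node blocks this path, so it is active.
Path 3: H ← U → Y → X → K
  Y is a chain here and Y is conditioned on, so the path is blocked at Y.
Since the path H ← U → K is active, H and K are not d-separated given {S, X, Y}.

No — H and K are not d-separated given {S, X, Y}.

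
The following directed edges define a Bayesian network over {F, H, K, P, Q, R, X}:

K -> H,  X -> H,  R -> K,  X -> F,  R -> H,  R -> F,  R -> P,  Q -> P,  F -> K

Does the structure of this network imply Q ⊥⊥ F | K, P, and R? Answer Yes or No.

5 paths connect Q and F; each must be blocked for d-separation to hold:
Path 1: Q → P ← R → F
  R is a fork here and R is conditioned on, so the path is blocked at R.
Path 2: Q → P ← R → K ← F
  R is a fork here and R is conditioned on, so the path is blocked at R.
Path 3: Q → P ← R → K → H ← X → F
  R is a fork here and R is conditioned on, so the path is blocked at R.
Path 4: Q → P ← R → H ← X → F
  R is a fork here and R is conditioned on, so the path is blocked at R.
Path 5: Q → P ← R → H ← K ← F
  R is a fork here and R is conditioned on, so the path is blocked at R.
Every path is blocked, so Q and F are d-separated given {K, P, R}.

Yes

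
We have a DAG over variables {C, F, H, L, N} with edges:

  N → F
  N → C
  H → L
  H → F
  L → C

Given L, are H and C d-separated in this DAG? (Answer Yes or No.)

Yes — H and C are d-separated given {L}.

2 paths connect H and C; each must be blocked for d-separation to hold:
Path 1: H → L → C
  L is a chain here and L is conditioned on, so the path is blocked at L.
Path 2: H → F ← N → C
  F is a collider here and neither F nor any of its descendants is conditioned on, so the collider stays closed — the path is blocked at F.
Every path is blocked, so H and C are d-separated given {L}.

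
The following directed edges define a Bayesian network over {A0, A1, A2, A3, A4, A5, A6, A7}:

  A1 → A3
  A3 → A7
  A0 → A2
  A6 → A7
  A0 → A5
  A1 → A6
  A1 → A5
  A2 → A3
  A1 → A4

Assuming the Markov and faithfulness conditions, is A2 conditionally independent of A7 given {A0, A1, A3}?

Yes — A2 and A7 are d-separated given {A0, A1, A3}.

There are 4 undirected paths between A2 and A7; checking each against the conditioning set {A0, A1, A3}:
Path 1: A2 → A3 → A7
  A3 is a chain here and A3 is conditioned on, so the path is blocked at A3.
Path 2: A2 → A3 ← A1 → A6 → A7
  A1 is a fork here and A1 is conditioned on, so the path is blocked at A1.
Path 3: A2 ← A0 → A5 ← A1 → A6 → A7
  A0 is a fork here and A0 is conditioned on, so the path is blocked at A0.
Path 4: A2 ← A0 → A5 ← A1 → A3 → A7
  A0 is a fork here and A0 is conditioned on, so the path is blocked at A0.
Every path is blocked, so A2 and A7 are d-separated given {A0, A1, A3}.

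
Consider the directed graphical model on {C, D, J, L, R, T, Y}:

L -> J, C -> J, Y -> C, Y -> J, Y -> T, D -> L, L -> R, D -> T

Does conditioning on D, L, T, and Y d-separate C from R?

Yes

We examine all 4 paths between C and R:
Path 1: C → J ← Y → T ← D → L → R
  J is a collider here and neither J nor any of its descendants is conditioned on, so the collider stays closed — the path is blocked at J.
Path 2: C → J ← L → R
  J is a collider here and neither J nor any of its descendants is conditioned on, so the collider stays closed — the path is blocked at J.
Path 3: C ← Y → J ← L → R
  Y is a fork here and Y is conditioned on, so the path is blocked at Y.
Path 4: C ← Y → T ← D → L → R
  Y is a fork here and Y is conditioned on, so the path is blocked at Y.
Since every path is blocked, d-separation holds.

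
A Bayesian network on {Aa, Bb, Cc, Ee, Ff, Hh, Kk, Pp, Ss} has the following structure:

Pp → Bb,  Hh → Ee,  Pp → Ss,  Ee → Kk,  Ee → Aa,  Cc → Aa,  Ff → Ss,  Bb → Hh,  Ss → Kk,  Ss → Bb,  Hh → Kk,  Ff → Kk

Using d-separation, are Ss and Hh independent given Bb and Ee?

6 paths connect Ss and Hh; each must be blocked for d-separation to hold:
Path 1: Ss → Kk ← Hh
  Kk is a collider here and neither Kk nor any of its descendants is conditioned on, so the collider stays closed — the path is blocked at Kk.
Path 2: Ss → Kk ← Ee ← Hh
  Kk is a collider here and neither Kk nor any of its descendants is conditioned on, so the collider stays closed — the path is blocked at Kk.
Path 3: Ss ← Ff → Kk ← Hh
  Kk is a collider here and neither Kk nor any of its descendants is conditioned on, so the collider stays closed — the path is blocked at Kk.
Path 4: Ss ← Ff → Kk ← Ee ← Hh
  Kk is a collider here and neither Kk nor any of its descendants is conditioned on, so the collider stays closed — the path is blocked at Kk.
Path 5: Ss → Bb → Hh
  Bb is a chain here and Bb is conditioned on, so the path is blocked at Bb.
Path 6: Ss ← Pp → Bb → Hh
  Bb is a chain here and Bb is conditioned on, so the path is blocked at Bb.
Since every path is blocked, d-separation holds.

Yes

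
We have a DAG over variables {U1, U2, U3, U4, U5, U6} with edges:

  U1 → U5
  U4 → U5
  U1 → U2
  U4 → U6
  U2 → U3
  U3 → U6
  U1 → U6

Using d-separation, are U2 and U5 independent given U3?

No

4 paths connect U2 and U5; each must be blocked for d-separation to hold:
Path 1: U2 → U3 → U6 ← U4 → U5
  U3 is a chain here and U3 is conditioned on, so the path is blocked at U3.
Path 2: U2 → U3 → U6 ← U1 → U5
  U3 is a chain here and U3 is conditioned on, so the path is blocked at U3.
Path 3: U2 ← U1 → U6 ← U4 → U5
  U6 is a collider here and neither U6 nor any of its descendants is conditioned on, so the collider stays closed — the path is blocked at U6.
Path 4: U2 ← U1 → U5
  U1 is a fork and U1 is not conditioned on — no node blocks this path, so it is active.
Because an active path exists, U2 and U5 are not d-separated.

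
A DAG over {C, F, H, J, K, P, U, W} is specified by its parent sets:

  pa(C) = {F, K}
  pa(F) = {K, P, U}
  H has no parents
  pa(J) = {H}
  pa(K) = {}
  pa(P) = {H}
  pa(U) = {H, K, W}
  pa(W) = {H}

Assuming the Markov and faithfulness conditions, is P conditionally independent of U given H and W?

Yes

We examine all 5 paths between P and U:
Path 1: P → F → C ← K → U
  C is a collider here and neither C nor any of its descendants is conditioned on, so the collider stays closed — the path is blocked at C.
Path 2: P → F ← K → U
  F is a collider here and neither F nor any of its descendants is conditioned on, so the collider stays closed — the path is blocked at F.
Path 3: P → F ← U
  F is a collider here and neither F nor any of its descendants is conditioned on, so the collider stays closed — the path is blocked at F.
Path 4: P ← H → W → U
  H is a fork here and H is conditioned on, so the path is blocked at H.
Path 5: P ← H → U
  H is a fork here and H is conditioned on, so the path is blocked at H.
Since every path is blocked, d-separation holds.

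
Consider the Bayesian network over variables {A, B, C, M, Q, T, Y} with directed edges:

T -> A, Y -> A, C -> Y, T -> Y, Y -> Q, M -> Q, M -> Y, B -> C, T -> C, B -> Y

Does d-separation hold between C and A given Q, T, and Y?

Yes

We examine all 6 paths between C and A:
  1. C → Y ← T → A — Y:collider[open]; T:fork[blocks] ⇒ blocked
  2. C → Y → A — Y:chain[blocks] ⇒ blocked
  3. C ← B → Y ← T → A — B:fork[open]; Y:collider[open]; T:fork[blocks] ⇒ blocked
  4. C ← B → Y → A — B:fork[open]; Y:chain[blocks] ⇒ blocked
  5. C ← T → Y → A — T:fork[blocks]; Y:chain[blocks] ⇒ blocked
  6. C ← T → A — T:fork[blocks] ⇒ blocked
Every path is blocked, so C and A are d-separated given {Q, T, Y}.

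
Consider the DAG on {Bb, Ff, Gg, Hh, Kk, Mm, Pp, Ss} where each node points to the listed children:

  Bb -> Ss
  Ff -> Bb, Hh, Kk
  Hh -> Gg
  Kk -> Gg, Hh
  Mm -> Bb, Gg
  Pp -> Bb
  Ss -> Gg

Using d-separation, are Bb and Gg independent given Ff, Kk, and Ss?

We examine all 6 paths between Bb and Gg:
Path 1: Bb → Ss → Gg
  Ss is a chain here and Ss is conditioned on, so the path is blocked at Ss.
Path 2: Bb ← Ff → Hh → Gg
  Ff is a fork here and Ff is conditioned on, so the path is blocked at Ff.
Path 3: Bb ← Ff → Hh ← Kk → Gg
  Ff is a fork here and Ff is conditioned on, so the path is blocked at Ff.
Path 4: Bb ← Ff → Kk → Gg
  Ff is a fork here and Ff is conditioned on, so the path is blocked at Ff.
Path 5: Bb ← Ff → Kk → Hh → Gg
  Ff is a fork here and Ff is conditioned on, so the path is blocked at Ff.
Path 6: Bb ← Mm → Gg
  Mm is a fork and Mm is not conditioned on — no node blocks this path, so it is active.
Because an active path exists, Bb and Gg are not d-separated.

No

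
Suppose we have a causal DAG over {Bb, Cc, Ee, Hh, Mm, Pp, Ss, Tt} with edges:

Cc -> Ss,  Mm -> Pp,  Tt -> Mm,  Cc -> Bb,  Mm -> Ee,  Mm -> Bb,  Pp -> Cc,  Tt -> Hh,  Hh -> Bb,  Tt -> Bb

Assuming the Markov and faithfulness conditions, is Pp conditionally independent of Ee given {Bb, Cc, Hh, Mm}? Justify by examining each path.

Yes

4 paths connect Pp and Ee; each must be blocked for d-separation to hold:
Path 1: Pp → Cc → Bb ← Hh ← Tt → Mm → Ee
  Cc is a chain here and Cc is conditioned on, so the path is blocked at Cc.
Path 2: Pp → Cc → Bb ← Tt → Mm → Ee
  Cc is a chain here and Cc is conditioned on, so the path is blocked at Cc.
Path 3: Pp → Cc → Bb ← Mm → Ee
  Cc is a chain here and Cc is conditioned on, so the path is blocked at Cc.
Path 4: Pp ← Mm → Ee
  Mm is a fork here and Mm is conditioned on, so the path is blocked at Mm.
Since every path is blocked, d-separation holds.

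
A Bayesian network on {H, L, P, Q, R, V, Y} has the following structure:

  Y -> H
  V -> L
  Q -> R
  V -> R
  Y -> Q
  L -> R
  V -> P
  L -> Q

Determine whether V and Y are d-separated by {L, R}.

No

We examine all 4 paths between V and Y:
Path 1: V → R ← L → Q ← Y
  L is a fork here and L is conditioned on, so the path is blocked at L.
Path 2: V → R ← Q ← Y
  R is a collider and R is conditioned on, which opens it; Q is a chain and Q is not conditioned on — no node blocks this path, so it is active.
Path 3: V → L → R ← Q ← Y
  L is a chain here and L is conditioned on, so the path is blocked at L.
Path 4: V → L → Q ← Y
  L is a chain here and L is conditioned on, so the path is blocked at L.
Because an active path exists, V and Y are not d-separated.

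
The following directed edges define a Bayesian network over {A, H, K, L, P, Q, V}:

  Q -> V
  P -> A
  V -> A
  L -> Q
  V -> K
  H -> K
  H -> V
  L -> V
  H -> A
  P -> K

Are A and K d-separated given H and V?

No — A and K are not d-separated given {H, V}.

Enumerating the 5 paths from A to K and testing each for blocking by {H, V}:
  1. A ← V ← H → K — V:chain[blocks]; H:fork[blocks] ⇒ blocked
  2. A ← V → K — V:fork[blocks] ⇒ blocked
  3. A ← P → K — P:fork[open] ⇒ active
  4. A ← H → V → K — H:fork[blocks]; V:chain[blocks] ⇒ blocked
  5. A ← H → K — H:fork[blocks] ⇒ blocked
Because an active path exists, A and K are not d-separated.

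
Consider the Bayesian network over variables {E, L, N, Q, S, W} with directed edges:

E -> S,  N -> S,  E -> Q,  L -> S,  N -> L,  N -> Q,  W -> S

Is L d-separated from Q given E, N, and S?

4 paths connect L and Q; each must be blocked for d-separation to hold:
Path 1: L ← N → Q
  N is a fork here and N is conditioned on, so the path is blocked at N.
Path 2: L ← N → S ← E → Q
  N is a fork here and N is conditioned on, so the path is blocked at N.
Path 3: L → S ← N → Q
  N is a fork here and N is conditioned on, so the path is blocked at N.
Path 4: L → S ← E → Q
  E is a fork here and E is conditioned on, so the path is blocked at E.
All paths are blocked; L ⊥ Q | {E, N, S} holds.

Yes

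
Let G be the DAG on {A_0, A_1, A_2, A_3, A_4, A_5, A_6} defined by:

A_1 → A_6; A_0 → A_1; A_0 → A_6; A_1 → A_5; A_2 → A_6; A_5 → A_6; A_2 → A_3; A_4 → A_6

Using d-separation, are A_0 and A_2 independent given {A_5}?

Enumerating the 3 paths from A_0 to A_2 and testing each for blocking by {A_5}:
Path 1: A_0 → A_6 ← A_2
  A_6 is a collider here and neither A_6 nor any of its descendants is conditioned on, so the collider stays closed — the path is blocked at A_6.
Path 2: A_0 → A_1 → A_6 ← A_2
  A_6 is a collider here and neither A_6 nor any of its descendants is conditioned on, so the collider stays closed — the path is blocked at A_6.
Path 3: A_0 → A_1 → A_5 → A_6 ← A_2
  A_5 is a chain here and A_5 is conditioned on, so the path is blocked at A_5.
Every path is blocked, so A_0 and A_2 are d-separated given {A_5}.

Yes — A_0 and A_2 are d-separated given {A_5}.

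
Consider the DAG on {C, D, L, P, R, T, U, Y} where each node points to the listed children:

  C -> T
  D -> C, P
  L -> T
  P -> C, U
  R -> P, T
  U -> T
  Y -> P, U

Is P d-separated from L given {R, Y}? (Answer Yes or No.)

Yes

Enumerating the 5 paths from P to L and testing each for blocking by {R, Y}:
  1. P → U → T ← L — U:chain[open]; T:collider[blocks] ⇒ blocked
  2. P ← R → T ← L — R:fork[blocks]; T:collider[blocks] ⇒ blocked
  3. P ← D → C → T ← L — D:fork[open]; C:chain[open]; T:collider[blocks] ⇒ blocked
  4. P → C → T ← L — C:chain[open]; T:collider[blocks] ⇒ blocked
  5. P ← Y → U → T ← L — Y:fork[blocks]; U:chain[open]; T:collider[blocks] ⇒ blocked
All paths are blocked; P ⊥ L | {R, Y} holds.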